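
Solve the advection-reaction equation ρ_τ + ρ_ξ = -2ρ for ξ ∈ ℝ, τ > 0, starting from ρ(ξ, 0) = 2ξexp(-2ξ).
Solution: Substitute ρ = exp(-2ξ)u.
Then ρ_ξ = exp(-2ξ)(u_ξ - 2u), ρ_τ = exp(-2ξ)u_τ; substituting and dividing by exp(-2ξ), the lower-order terms cancel: u_τ + u_ξ = 0 (standard advection equation).
Data for u: u(ξ,0) = exp(2ξ)ρ(ξ,0) = 2ξ.
By characteristics (dξ/dτ = 1), u(ξ,τ) = f(ξ - τ) with f = u(·, 0).
So u(ξ,τ) = 2ξ - 2τ, and ρ(ξ,τ) = exp(-2ξ)u(ξ,τ).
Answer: ρ(ξ, τ) = 2ξexp(-2ξ) - 2τexp(-2ξ)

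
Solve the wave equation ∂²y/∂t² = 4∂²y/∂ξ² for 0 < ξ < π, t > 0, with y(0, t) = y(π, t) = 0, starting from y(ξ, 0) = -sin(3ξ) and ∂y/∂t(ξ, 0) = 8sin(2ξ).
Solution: Separating variables: y = Σ [A_n cos(ω_n t) + B_n sin(ω_n t)] sin(nξ), ω_n = 2n. From ICs (B_n = velocity coefficient / ω_n): A_3=-1, B_2=2.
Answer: y(ξ, t) = 2sin(4t)sin(2ξ) - sin(3ξ)cos(6t)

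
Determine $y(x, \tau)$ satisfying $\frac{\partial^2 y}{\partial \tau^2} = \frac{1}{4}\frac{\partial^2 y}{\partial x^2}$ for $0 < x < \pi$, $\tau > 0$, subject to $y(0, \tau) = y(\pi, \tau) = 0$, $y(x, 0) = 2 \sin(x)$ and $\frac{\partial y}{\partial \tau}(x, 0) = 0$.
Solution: Using separation of variables $y = X(x)T(\tau)$:
Eigenfunctions: $\sin(nx)$, $n = 1, 2, 3, \ldots$
General solution: $y(x, \tau) = \sum [A_n \cos(n \tau/2) + B_n \sin(n \tau/2)] \sin(nx)$
From $y(x,0) = 2 \sin(x)$: $A_1=2$. From $y_{\tau}(x,0) = 0$: all $B_n = 0$.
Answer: $y(x, \tau) = 2 \sin(x) \cos(\tau/2)$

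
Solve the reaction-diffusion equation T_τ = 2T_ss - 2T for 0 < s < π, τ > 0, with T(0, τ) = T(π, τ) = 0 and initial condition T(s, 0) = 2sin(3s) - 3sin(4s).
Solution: Substitute T = exp(-2τ)u, i.e. u = exp(2τ)T.
By the product rule, T_τ = exp(-2τ)(u_τ - 2u), T_ss = exp(-2τ)u_ss.
Substituting into the PDE and dividing by exp(-2τ): u_τ - 2u = 2u_ss - 2u.
The lower-order terms cancel, leaving the standard heat equation u_τ = 2u_ss.
Initial data for u: u(s,0) = T(s,0) = 2sin(3s) - 3sin(4s). The boundary conditions carry over: u(0,τ) = u(π,τ) = 0.
Solve for u:
  Using separation of variables u = X(s)G(τ):
  Eigenfunctions: sin(ns), n = 1, 2, 3, ...
  General solution: u(s, τ) = Σ c_n sin(ns) exp(-2n² τ)
  Matching u(s,0) = 2sin(3s) - 3sin(4s) term by term: c_3=2, c_4=-3.
Hence u(s,τ) = 2exp(-18τ)sin(3s) - 3exp(-32τ)sin(4s).
Transform back: T(s,τ) = exp(-2τ)u(s,τ).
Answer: T(s, τ) = 2exp(-20τ)sin(3s) - 3exp(-34τ)sin(4s)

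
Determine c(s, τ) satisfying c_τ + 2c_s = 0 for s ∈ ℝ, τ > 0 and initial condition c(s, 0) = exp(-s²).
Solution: By method of characteristics (waves move right with speed 2):
Along characteristics s - 2τ = const, c is constant, so c(s,τ) = f(s - 2τ) with f = c(·, 0).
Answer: c(s, τ) = exp(-(s - 2τ)²)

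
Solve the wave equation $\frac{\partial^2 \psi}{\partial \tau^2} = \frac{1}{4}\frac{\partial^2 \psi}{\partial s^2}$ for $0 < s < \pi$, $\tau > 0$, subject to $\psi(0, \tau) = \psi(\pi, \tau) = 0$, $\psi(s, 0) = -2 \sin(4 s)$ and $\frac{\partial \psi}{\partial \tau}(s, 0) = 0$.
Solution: Separating variables: $\psi = \sum [A_n \cos(\omega_n \tau) + B_n \sin(\omega_n \tau)] \sin(ns)$, $\omega_n = n/2$. From ICs: $A_4=-2$.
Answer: $\psi(s, \tau) = -2 \sin(4 s) \cos(2 \tau)$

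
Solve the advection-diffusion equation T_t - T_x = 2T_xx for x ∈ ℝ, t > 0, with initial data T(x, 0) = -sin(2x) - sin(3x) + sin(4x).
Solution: Change to a moving frame: let η = x + t, σ = t and write T(x,t) = u(η,σ).
By the chain rule T_t = u_σ + u_η, T_x = u_η, T_xx = u_ηη.
Then T_t - T_x = u_σ: the advection term cancels and the PDE becomes the heat equation u_σ = 2u_ηη on η ∈ ℝ.
Initial data: u(η,0) = T(η,0) = -sin(2η) - sin(3η) + sin(4η).
On η ∈ ℝ each mode satisfies (sin(nη))″ = -n² sin(nη), so exp(-2n²σ) sin(nη) solves the heat equation; by superposition u(η,σ) = Σ c_n exp(-2n²σ) sin(nη).
Reading off the coefficients: c_2=-1, c_3=-1, c_4=1, so u(η,σ) = -exp(-8σ)sin(2η) - exp(-18σ)sin(3η) + exp(-32σ)sin(4η).
Substituting back η = x + t, σ = t: T(x,t) = u(x + t, t).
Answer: T(x, t) = -exp(-8t)sin(2t + 2x) - exp(-18t)sin(3t + 3x) + exp(-32t)sin(4t + 4x)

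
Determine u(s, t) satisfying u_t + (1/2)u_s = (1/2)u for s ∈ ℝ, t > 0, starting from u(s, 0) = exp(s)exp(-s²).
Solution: Substitute u = exp(s)w, i.e. w = exp(-s)u.
By the product rule, u_s = exp(s)(w_s + w), u_t = exp(s)w_t.
Substituting into the PDE and dividing by exp(s): w_t + (1/2)(w_s + w) = (1/2)w.
The lower-order terms cancel, leaving the standard advection equation w_t + (1/2)w_s = 0.
Initial data for w: w(s,0) = exp(-s)u(s,0) = exp(-s²).
Solve for w:
  By method of characteristics (waves move right with speed 1/2):
  Along characteristics s - (1/2)t = const, w is constant, so w(s,t) = f(s - (1/2)t) with f = w(·, 0).
Hence w(s,t) = exp(-(s - t/2)²).
Transform back: u(s,t) = exp(s)w(s,t).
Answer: u(s, t) = exp(s)exp(-(s - t/2)²)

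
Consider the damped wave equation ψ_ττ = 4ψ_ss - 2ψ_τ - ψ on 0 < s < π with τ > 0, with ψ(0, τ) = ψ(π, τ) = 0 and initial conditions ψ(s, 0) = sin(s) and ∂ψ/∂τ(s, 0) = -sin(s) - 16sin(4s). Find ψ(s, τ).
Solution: Substitute ψ = exp(-τ)u.
Then ψ_τ = exp(-τ)(u_τ - u), ψ_ττ = exp(-τ)(u_ττ - 2u_τ + u), ψ_ss = exp(-τ)u_ss; substituting and dividing by exp(-τ), the lower-order terms cancel: u_ττ = 4u_ss (standard wave equation).
Data for u: u(s,0) = ψ(s,0) = sin(s); u_τ(s,0) = ψ_τ(s,0) + ψ(s,0) = -16sin(4s). The boundary conditions carry over: u(0,τ) = u(π,τ) = 0.
Separating variables: u = Σ [A_n cos(ω_n τ) + B_n sin(ω_n τ)] sin(ns), ω_n = 2n. From ICs (B_n = velocity coefficient / ω_n): A_1=1, B_4=-2.
So u(s,τ) = sin(s)cos(2τ) - 2sin(4s)sin(8τ), and ψ(s,τ) = exp(-τ)u(s,τ).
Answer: ψ(s, τ) = exp(-τ)sin(s)cos(2τ) - 2exp(-τ)sin(4s)sin(8τ)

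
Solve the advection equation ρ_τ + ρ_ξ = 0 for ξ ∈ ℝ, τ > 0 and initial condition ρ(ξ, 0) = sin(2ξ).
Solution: By method of characteristics (waves move right with speed 1):
Along characteristics ξ - τ = const, ρ is constant, so ρ(ξ,τ) = f(ξ - τ) with f = ρ(·, 0).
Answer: ρ(ξ, τ) = sin(2ξ - 2τ)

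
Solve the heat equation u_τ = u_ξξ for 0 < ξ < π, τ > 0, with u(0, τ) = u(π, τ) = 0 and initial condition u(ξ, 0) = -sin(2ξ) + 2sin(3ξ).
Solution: Using separation of variables u = X(ξ)T(τ):
Eigenfunctions: sin(nξ), n = 1, 2, 3, ...
General solution: u(ξ, τ) = Σ c_n sin(nξ) exp(-n² τ)
Matching u(ξ,0) = -sin(2ξ) + 2sin(3ξ) term by term: c_2=-1, c_3=2.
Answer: u(ξ, τ) = -exp(-4τ)sin(2ξ) + 2exp(-9τ)sin(3ξ)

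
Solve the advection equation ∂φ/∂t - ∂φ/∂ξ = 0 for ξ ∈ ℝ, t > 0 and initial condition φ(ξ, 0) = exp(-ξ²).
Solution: By method of characteristics (waves move left with speed 1):
Along characteristics ξ + t = const, φ is constant, so φ(ξ,t) = f(ξ + t) with f = φ(·, 0).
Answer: φ(ξ, t) = exp(-(t + ξ)²)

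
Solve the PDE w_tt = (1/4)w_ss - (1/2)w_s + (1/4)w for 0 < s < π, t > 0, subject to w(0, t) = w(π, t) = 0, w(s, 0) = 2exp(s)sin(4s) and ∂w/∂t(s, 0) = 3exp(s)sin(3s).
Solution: Substitute w = exp(s)u.
Then w_s = exp(s)(u_s + u), w_ss = exp(s)(u_ss + 2u_s + u), w_tt = exp(s)u_tt; substituting and dividing by exp(s), the lower-order terms cancel: u_tt = (1/4)u_ss (standard wave equation).
Data for u: u(s,0) = exp(-s)w(s,0) = 2sin(4s); u_t(s,0) = exp(-s)w_t(s,0) = 3sin(3s). The boundary conditions carry over: u(0,t) = u(π,t) = 0.
Separating variables: u = Σ [A_n cos(ω_n t) + B_n sin(ω_n t)] sin(ns), ω_n = n/2. From ICs (B_n = velocity coefficient / ω_n): A_4=2, B_3=2.
So u(s,t) = 2sin(3s)sin(3t/2) + 2sin(4s)cos(2t), and w(s,t) = exp(s)u(s,t).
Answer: w(s, t) = 2exp(s)sin(3s)sin(3t/2) + 2exp(s)sin(4s)cos(2t)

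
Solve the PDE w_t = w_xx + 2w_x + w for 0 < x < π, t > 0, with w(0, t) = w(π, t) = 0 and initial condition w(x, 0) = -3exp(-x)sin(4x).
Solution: Substitute w = exp(-x)u, i.e. u = exp(x)w.
By the product rule, w_x = exp(-x)(u_x - u), w_xx = exp(-x)(u_xx - 2u_x + u), w_t = exp(-x)u_t.
Substituting into the PDE and dividing by exp(-x): u_t = (u_xx - 2u_x + u) + 2(u_x - u) + u.
The lower-order terms cancel, leaving the standard heat equation u_t = u_xx.
Initial data for u: u(x,0) = exp(x)w(x,0) = -3sin(4x). The boundary conditions carry over: u(0,t) = u(π,t) = 0.
Solve for u:
  Using separation of variables u = X(x)T(t):
  Eigenfunctions: sin(nx), n = 1, 2, 3, ...
  General solution: u(x, t) = Σ c_n sin(nx) exp(-n² t)
  Matching u(x,0) = -3sin(4x) term by term: c_4=-3.
Hence u(x,t) = -3exp(-16t)sin(4x).
Transform back: w(x,t) = exp(-x)u(x,t).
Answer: w(x, t) = -3exp(-16t)exp(-x)sin(4x)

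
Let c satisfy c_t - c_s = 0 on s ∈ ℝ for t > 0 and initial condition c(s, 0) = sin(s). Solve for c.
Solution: By method of characteristics (waves move left with speed 1):
Along characteristics s + t = const, c is constant, so c(s,t) = f(s + t) with f = c(·, 0).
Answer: c(s, t) = sin(s + t)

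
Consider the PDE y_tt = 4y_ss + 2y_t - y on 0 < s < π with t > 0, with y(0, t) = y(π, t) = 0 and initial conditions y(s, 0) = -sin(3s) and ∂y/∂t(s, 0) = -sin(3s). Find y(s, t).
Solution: Substitute y = exp(t)u.
Then y_t = exp(t)(u_t + u), y_tt = exp(t)(u_tt + 2u_t + u), y_ss = exp(t)u_ss; substituting and dividing by exp(t), the lower-order terms cancel: u_tt = 4u_ss (standard wave equation).
Data for u: u(s,0) = y(s,0) = -sin(3s); u_t(s,0) = y_t(s,0) - y(s,0) = 0. The boundary conditions carry over: u(0,t) = u(π,t) = 0.
Separating variables: u = Σ [A_n cos(ω_n t) + B_n sin(ω_n t)] sin(ns), ω_n = 2n. From ICs: A_3=-1.
So u(s,t) = -sin(3s)cos(6t), and y(s,t) = exp(t)u(s,t).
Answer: y(s, t) = -exp(t)sin(3s)cos(6t)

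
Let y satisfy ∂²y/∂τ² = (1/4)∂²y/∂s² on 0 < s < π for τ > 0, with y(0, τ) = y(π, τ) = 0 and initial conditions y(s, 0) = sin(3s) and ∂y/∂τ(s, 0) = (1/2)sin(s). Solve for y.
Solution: Using separation of variables y = X(s)T(τ):
Eigenfunctions: sin(ns), n = 1, 2, 3, ...
General solution: y(s, τ) = Σ [A_n cos(n τ/2) + B_n sin(n τ/2)] sin(ns)
From y(s,0) = sin(3s): A_3=1. From y_τ(s,0) = (1/2)sin(s), using y_τ(s,0) = Σ ω_n B_n sin(ns) with ω_n = n/2: B_1 = (1/2)/(1/2) = 1.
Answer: y(s, τ) = sin(s)sin(τ/2) + sin(3s)cos(3τ/2)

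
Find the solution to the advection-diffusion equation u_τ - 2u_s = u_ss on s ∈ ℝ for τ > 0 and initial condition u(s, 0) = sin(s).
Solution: Change to a moving frame: let η = s + 2τ, σ = τ and write u(s,τ) = w(η,σ).
By the chain rule u_τ = w_σ + 2w_η, u_s = w_η, u_ss = w_ηη.
Then u_τ - 2u_s = w_σ: the advection term cancels and the PDE becomes the heat equation w_σ = w_ηη on η ∈ ℝ.
Initial data: w(η,0) = u(η,0) = sin(η).
On η ∈ ℝ each mode satisfies (sin(nη))″ = -n² sin(nη), so exp(-n²σ) sin(nη) solves the heat equation; by superposition w(η,σ) = Σ c_n exp(-n²σ) sin(nη).
Reading off the coefficients: c_1=1, so w(η,σ) = exp(-σ)sin(η).
Substituting back η = s + 2τ, σ = τ: u(s,τ) = w(s + 2τ, τ).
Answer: u(s, τ) = exp(-τ)sin(s + 2τ)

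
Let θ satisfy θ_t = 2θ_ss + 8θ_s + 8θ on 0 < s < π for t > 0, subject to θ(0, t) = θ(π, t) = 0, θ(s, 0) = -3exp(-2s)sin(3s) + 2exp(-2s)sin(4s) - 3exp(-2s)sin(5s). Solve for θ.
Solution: Substitute θ = exp(-2s)u, i.e. u = exp(2s)θ.
By the product rule, θ_s = exp(-2s)(u_s - 2u), θ_ss = exp(-2s)(u_ss - 4u_s + 4u), θ_t = exp(-2s)u_t.
Substituting into the PDE and dividing by exp(-2s): u_t = 2(u_ss - 4u_s + 4u) + 8(u_s - 2u) + 8u.
The lower-order terms cancel, leaving the standard heat equation u_t = 2u_ss.
Initial data for u: u(s,0) = exp(2s)θ(s,0) = -3sin(3s) + 2sin(4s) - 3sin(5s). The boundary conditions carry over: u(0,t) = u(π,t) = 0.
Solve for u:
  Using separation of variables u = X(s)G(t):
  Eigenfunctions: sin(ns), n = 1, 2, 3, ...
  General solution: u(s, t) = Σ c_n sin(ns) exp(-2n² t)
  Matching u(s,0) = -3sin(3s) + 2sin(4s) - 3sin(5s) term by term: c_3=-3, c_4=2, c_5=-3.
Hence u(s,t) = -3exp(-18t)sin(3s) + 2exp(-32t)sin(4s) - 3exp(-50t)sin(5s).
Transform back: θ(s,t) = exp(-2s)u(s,t).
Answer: θ(s, t) = -3exp(-2s)exp(-18t)sin(3s) + 2exp(-2s)exp(-32t)sin(4s) - 3exp(-2s)exp(-50t)sin(5s)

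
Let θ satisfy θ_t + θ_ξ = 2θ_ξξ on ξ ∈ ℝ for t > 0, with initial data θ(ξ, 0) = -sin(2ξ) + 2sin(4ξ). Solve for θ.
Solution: Moving frame: η = ξ - t, σ = t, θ = u(η,σ), so θ_t = u_σ - u_η and θ_ξξ = u_ηη.
Hence θ_t + θ_ξ = u_σ and the PDE becomes the heat equation u_σ = 2u_ηη on η ∈ ℝ.
Initial data: u(η,0) = θ(η,0) = -sin(2η) + 2sin(4η). Each mode sin(nη) decays as exp(-2n²σ) on ℝ, so u(η,σ) = Σ c_n exp(-2n²σ) sin(nη) with c_2=-1, c_4=2: u(η,σ) = -exp(-8σ)sin(2η) + 2exp(-32σ)sin(4η).
Substituting back: θ(ξ,t) = u(ξ - t, t).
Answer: θ(ξ, t) = exp(-8t)sin(2t - 2ξ) - 2exp(-32t)sin(4t - 4ξ)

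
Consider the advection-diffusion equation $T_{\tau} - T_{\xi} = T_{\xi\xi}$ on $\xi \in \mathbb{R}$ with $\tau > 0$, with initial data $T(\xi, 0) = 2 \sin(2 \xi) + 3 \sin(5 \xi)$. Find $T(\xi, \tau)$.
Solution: Moving frame: $\eta = \xi + \tau$, $\sigma = \tau$, $T = u(\eta,\sigma)$, so $T_{\tau} = u_{\sigma} + u_{\eta}$ and $T_{\xi\xi} = u_{\eta\eta}$.
Hence $T_{\tau} - T_{\xi} = u_{\sigma}$ and the PDE becomes the heat equation $u_{\sigma} = u_{\eta\eta}$ on $\eta \in \mathbb{R}$.
Initial data: $u(\eta,0) = T(\eta,0) = 2 \sin(2 \eta) + 3 \sin(5 \eta)$. Each mode $\sin(n\eta)$ decays as $e^{-n^2\sigma}$ on $\mathbb{R}$, so $u(\eta,\sigma) = \sum c_n e^{-n^2\sigma} \sin(n\eta)$ with $c_2=2, c_5=3$: $u(\eta,\sigma) = 2 e^{-4 \sigma} \sin(2 \eta) + 3 e^{-25 \sigma} \sin(5 \eta)$.
Substituting back: $T(\xi,\tau) = u(\xi + \tau, \tau)$.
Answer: $T(\xi, \tau) = 2 e^{-4 \tau} \sin(2 \tau + 2 \xi) + 3 e^{-25 \tau} \sin(5 \tau + 5 \xi)$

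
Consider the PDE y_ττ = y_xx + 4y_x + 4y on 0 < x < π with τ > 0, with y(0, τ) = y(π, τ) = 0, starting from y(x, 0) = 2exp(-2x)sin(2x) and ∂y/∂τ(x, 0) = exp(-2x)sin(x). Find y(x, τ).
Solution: Substitute y = exp(-2x)u, i.e. u = exp(2x)y.
By the product rule, y_x = exp(-2x)(u_x - 2u), y_xx = exp(-2x)(u_xx - 4u_x + 4u), y_ττ = exp(-2x)u_ττ.
Substituting into the PDE and dividing by exp(-2x): u_ττ = (u_xx - 4u_x + 4u) + 4(u_x - 2u) + 4u.
The lower-order terms cancel, leaving the standard wave equation u_ττ = u_xx.
Initial data for u: u(x,0) = exp(2x)y(x,0) = 2sin(2x); u_τ(x,0) = exp(2x)y_τ(x,0) = sin(x). The boundary conditions carry over: u(0,τ) = u(π,τ) = 0.
Solve for u:
  Using separation of variables u = X(x)T(τ):
  Eigenfunctions: sin(nx), n = 1, 2, 3, ...
  General solution: u(x, τ) = Σ [A_n cos(n τ) + B_n sin(n τ)] sin(nx)
  From u(x,0) = 2sin(2x): A_2=2. From u_τ(x,0) = sin(x), using u_τ(x,0) = Σ ω_n B_n sin(nx) with ω_n = n: B_1 = 1/1 = 1.
Hence u(x,τ) = sin(x)sin(τ) + 2sin(2x)cos(2τ).
Transform back: y(x,τ) = exp(-2x)u(x,τ).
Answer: y(x, τ) = exp(-2x)sin(x)sin(τ) + 2exp(-2x)sin(2x)cos(2τ)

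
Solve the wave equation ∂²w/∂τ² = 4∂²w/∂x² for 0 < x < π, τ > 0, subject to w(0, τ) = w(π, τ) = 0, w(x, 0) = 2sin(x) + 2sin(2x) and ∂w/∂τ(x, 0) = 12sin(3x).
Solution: Separating variables: w = Σ [A_n cos(ω_n τ) + B_n sin(ω_n τ)] sin(nx), ω_n = 2n. From ICs (B_n = velocity coefficient / ω_n): A_1=2, A_2=2, B_3=2.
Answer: w(x, τ) = 2sin(x)cos(2τ) + 2sin(2x)cos(4τ) + 2sin(3x)sin(6τ)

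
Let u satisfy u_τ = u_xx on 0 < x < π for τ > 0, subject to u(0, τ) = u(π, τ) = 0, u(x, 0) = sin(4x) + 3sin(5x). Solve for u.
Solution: Using separation of variables u = X(x)T(τ):
Eigenfunctions: sin(nx), n = 1, 2, 3, ...
General solution: u(x, τ) = Σ c_n sin(nx) exp(-n² τ)
Matching u(x,0) = sin(4x) + 3sin(5x) term by term: c_4=1, c_5=3.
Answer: u(x, τ) = exp(-16τ)sin(4x) + 3exp(-25τ)sin(5x)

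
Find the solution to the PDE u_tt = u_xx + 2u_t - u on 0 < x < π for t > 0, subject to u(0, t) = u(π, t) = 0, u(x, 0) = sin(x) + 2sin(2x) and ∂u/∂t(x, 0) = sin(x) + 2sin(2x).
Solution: Substitute u = exp(t)w, i.e. w = exp(-t)u.
By the product rule, u_t = exp(t)(w_t + w), u_tt = exp(t)(w_tt + 2w_t + w), u_xx = exp(t)w_xx.
Substituting into the PDE and dividing by exp(t): w_tt + 2w_t + w = w_xx + 2(w_t + w) - w.
The lower-order terms cancel, leaving the standard wave equation w_tt = w_xx.
Initial data for w: w(x,0) = u(x,0) = sin(x) + 2sin(2x); w_t(x,0) = u_t(x,0) - u(x,0) = 0. The boundary conditions carry over: w(0,t) = w(π,t) = 0.
Solve for w:
  Using separation of variables w = X(x)T(t):
  Eigenfunctions: sin(nx), n = 1, 2, 3, ...
  General solution: w(x, t) = Σ [A_n cos(n t) + B_n sin(n t)] sin(nx)
  From w(x,0) = sin(x) + 2sin(2x): A_1=1, A_2=2. From w_t(x,0) = 0: all B_n = 0.
Hence w(x,t) = sin(x)cos(t) + 2sin(2x)cos(2t).
Transform back: u(x,t) = exp(t)w(x,t).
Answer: u(x, t) = exp(t)sin(x)cos(t) + 2exp(t)sin(2x)cos(2t)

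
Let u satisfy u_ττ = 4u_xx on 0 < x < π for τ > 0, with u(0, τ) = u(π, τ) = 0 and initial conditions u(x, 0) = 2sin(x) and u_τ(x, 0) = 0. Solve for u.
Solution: Using separation of variables u = X(x)T(τ):
Eigenfunctions: sin(nx), n = 1, 2, 3, ...
General solution: u(x, τ) = Σ [A_n cos(2n τ) + B_n sin(2n τ)] sin(nx)
From u(x,0) = 2sin(x): A_1=2. From u_τ(x,0) = 0: all B_n = 0.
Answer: u(x, τ) = 2sin(x)cos(2τ)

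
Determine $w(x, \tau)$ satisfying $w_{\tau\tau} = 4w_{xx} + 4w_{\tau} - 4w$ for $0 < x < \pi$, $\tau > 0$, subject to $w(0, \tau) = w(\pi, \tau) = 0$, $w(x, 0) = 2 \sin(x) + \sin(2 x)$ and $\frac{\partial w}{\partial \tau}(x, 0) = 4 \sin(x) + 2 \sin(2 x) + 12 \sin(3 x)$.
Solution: Substitute $w = e^{2\tau}u$, i.e. $u = e^{-2\tau}w$.
By the product rule, $w_{\tau} = e^{2\tau}(u_{\tau} + 2u)$, $w_{\tau\tau} = e^{2\tau}(u_{\tau\tau} + 4u_{\tau} + 4u)$, $w_{xx} = e^{2\tau}u_{xx}$.
Substituting into the PDE and dividing by $e^{2\tau}$: $u_{\tau\tau} + 4u_{\tau} + 4u = 4u_{xx} + 4(u_{\tau} + 2u) - 4u$.
The lower-order terms cancel, leaving the standard wave equation $u_{\tau\tau} = 4u_{xx}$.
Initial data for $u$: $u(x,0) = w(x,0) = 2 \sin(x) + \sin(2 x)$; $u_{\tau}(x,0) = w_{\tau}(x,0) - 2w(x,0) = 12 \sin(3 x)$. The boundary conditions carry over: $u(0,\tau) = u(\pi,\tau) = 0$.
Solve for $u$:
  Using separation of variables $u = X(x)T(\tau)$:
  Eigenfunctions: $\sin(nx)$, $n = 1, 2, 3, \ldots$
  General solution: $u(x, \tau) = \sum [A_n \cos(2n \tau) + B_n \sin(2n \tau)] \sin(nx)$
  From $u(x,0) = 2 \sin(x) + \sin(2 x)$: $A_1=2, A_2=1$. From $u_{\tau}(x,0) = 12 \sin(3 x)$, using $u_{\tau}(x,0) = \sum \omega_n B_n \sin(nx)$ with $\omega_n = 2n$: $B_3 = 12/6 = 2$.
Hence $u(x,\tau) = 2 \sin(x) \cos(2 \tau) + \sin(2 x) \cos(4 \tau) + 2 \sin(3 x) \sin(6 \tau)$.
Transform back: $w(x,\tau) = e^{2\tau}u(x,\tau)$.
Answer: $w(x, \tau) = 2 e^{2 \tau} \sin(6 \tau) \sin(3 x) + 2 e^{2 \tau} \sin(x) \cos(2 \tau) + e^{2 \tau} \sin(2 x) \cos(4 \tau)$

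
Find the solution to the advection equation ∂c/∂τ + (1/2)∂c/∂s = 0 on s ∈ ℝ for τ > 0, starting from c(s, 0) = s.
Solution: By characteristics (ds/dτ = 1/2), c(s,τ) = f(s - (1/2)τ) with f = c(·, 0).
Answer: c(s, τ) = s - (1/2)τ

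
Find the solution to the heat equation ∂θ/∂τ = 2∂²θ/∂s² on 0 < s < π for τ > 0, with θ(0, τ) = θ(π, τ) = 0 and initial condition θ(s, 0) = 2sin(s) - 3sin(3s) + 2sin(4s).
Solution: Separating variables: θ = Σ c_n exp(-2n²τ) sin(ns). From θ(s,0) = 2sin(s) - 3sin(3s) + 2sin(4s): c_1=2, c_3=-3, c_4=2.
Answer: θ(s, τ) = 2exp(-2τ)sin(s) - 3exp(-18τ)sin(3s) + 2exp(-32τ)sin(4s)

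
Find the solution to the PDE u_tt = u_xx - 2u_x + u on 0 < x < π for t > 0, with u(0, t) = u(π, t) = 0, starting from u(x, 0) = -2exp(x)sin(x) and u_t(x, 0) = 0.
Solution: Substitute u = exp(x)w.
Then u_x = exp(x)(w_x + w), u_xx = exp(x)(w_xx + 2w_x + w), u_tt = exp(x)w_tt; substituting and dividing by exp(x), the lower-order terms cancel: w_tt = w_xx (standard wave equation).
Data for w: w(x,0) = exp(-x)u(x,0) = -2sin(x); w_t(x,0) = exp(-x)u_t(x,0) = 0. The boundary conditions carry over: w(0,t) = w(π,t) = 0.
Separating variables: w = Σ [A_n cos(ω_n t) + B_n sin(ω_n t)] sin(nx), ω_n = n. From ICs: A_1=-2.
So w(x,t) = -2sin(x)cos(t), and u(x,t) = exp(x)w(x,t).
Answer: u(x, t) = -2exp(x)sin(x)cos(t)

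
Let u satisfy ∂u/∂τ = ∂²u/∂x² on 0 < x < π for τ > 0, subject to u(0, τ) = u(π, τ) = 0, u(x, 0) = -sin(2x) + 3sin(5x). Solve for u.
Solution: Separating variables: u = Σ c_n exp(-n²τ) sin(nx). From u(x,0) = -sin(2x) + 3sin(5x): c_2=-1, c_5=3.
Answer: u(x, τ) = -exp(-4τ)sin(2x) + 3exp(-25τ)sin(5x)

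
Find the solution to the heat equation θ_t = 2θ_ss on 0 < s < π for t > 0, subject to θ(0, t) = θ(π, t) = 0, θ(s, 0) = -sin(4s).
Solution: Using separation of variables θ = X(s)G(t):
Eigenfunctions: sin(ns), n = 1, 2, 3, ...
General solution: θ(s, t) = Σ c_n sin(ns) exp(-2n² t)
Matching θ(s,0) = -sin(4s) term by term: c_4=-1.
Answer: θ(s, t) = -exp(-32t)sin(4s)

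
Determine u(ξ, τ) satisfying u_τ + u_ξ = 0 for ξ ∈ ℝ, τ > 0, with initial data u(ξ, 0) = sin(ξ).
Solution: By method of characteristics (waves move right with speed 1):
Along characteristics ξ - τ = const, u is constant, so u(ξ,τ) = f(ξ - τ) with f = u(·, 0).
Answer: u(ξ, τ) = sin(ξ - τ)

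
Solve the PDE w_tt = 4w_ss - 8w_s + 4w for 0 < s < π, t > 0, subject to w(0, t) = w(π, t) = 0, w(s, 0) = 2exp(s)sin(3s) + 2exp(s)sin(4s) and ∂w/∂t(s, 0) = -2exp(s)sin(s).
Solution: Substitute w = exp(s)u, i.e. u = exp(-s)w.
By the product rule, w_s = exp(s)(u_s + u), w_ss = exp(s)(u_ss + 2u_s + u), w_tt = exp(s)u_tt.
Substituting into the PDE and dividing by exp(s): u_tt = 4(u_ss + 2u_s + u) - 8(u_s + u) + 4u.
The lower-order terms cancel, leaving the standard wave equation u_tt = 4u_ss.
Initial data for u: u(s,0) = exp(-s)w(s,0) = 2sin(3s) + 2sin(4s); u_t(s,0) = exp(-s)w_t(s,0) = -2sin(s). The boundary conditions carry over: u(0,t) = u(π,t) = 0.
Solve for u:
  Using separation of variables u = X(s)T(t):
  Eigenfunctions: sin(ns), n = 1, 2, 3, ...
  General solution: u(s, t) = Σ [A_n cos(2n t) + B_n sin(2n t)] sin(ns)
  From u(s,0) = 2sin(3s) + 2sin(4s): A_3=2, A_4=2. From u_t(s,0) = -2sin(s), using u_t(s,0) = Σ ω_n B_n sin(ns) with ω_n = 2n: B_1 = (-2)/2 = -1.
Hence u(s,t) = -sin(s)sin(2t) + 2sin(3s)cos(6t) + 2sin(4s)cos(8t).
Transform back: w(s,t) = exp(s)u(s,t).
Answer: w(s, t) = -exp(s)sin(s)sin(2t) + 2exp(s)sin(3s)cos(6t) + 2exp(s)sin(4s)cos(8t)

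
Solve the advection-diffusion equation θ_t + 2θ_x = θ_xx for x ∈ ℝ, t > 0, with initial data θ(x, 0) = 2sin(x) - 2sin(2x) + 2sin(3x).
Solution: Moving frame: η = x - 2t, σ = t, θ = u(η,σ), so θ_t = u_σ - 2u_η and θ_xx = u_ηη.
Hence θ_t + 2θ_x = u_σ and the PDE becomes the heat equation u_σ = u_ηη on η ∈ ℝ.
Initial data: u(η,0) = θ(η,0) = 2sin(η) - 2sin(2η) + 2sin(3η). Each mode sin(nη) decays as exp(-n²σ) on ℝ, so u(η,σ) = Σ c_n exp(-n²σ) sin(nη) with c_1=2, c_2=-2, c_3=2: u(η,σ) = 2exp(-σ)sin(η) - 2exp(-4σ)sin(2η) + 2exp(-9σ)sin(3η).
Substituting back: θ(x,t) = u(x - 2t, t).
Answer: θ(x, t) = -2exp(-t)sin(2t - x) + 2exp(-4t)sin(4t - 2x) - 2exp(-9t)sin(6t - 3x)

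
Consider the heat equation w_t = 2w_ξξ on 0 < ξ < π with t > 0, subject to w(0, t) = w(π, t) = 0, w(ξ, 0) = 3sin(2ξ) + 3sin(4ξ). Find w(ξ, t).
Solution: Separating variables: w = Σ c_n exp(-2n²t) sin(nξ). From w(ξ,0) = 3sin(2ξ) + 3sin(4ξ): c_2=3, c_4=3.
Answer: w(ξ, t) = 3exp(-8t)sin(2ξ) + 3exp(-32t)sin(4ξ)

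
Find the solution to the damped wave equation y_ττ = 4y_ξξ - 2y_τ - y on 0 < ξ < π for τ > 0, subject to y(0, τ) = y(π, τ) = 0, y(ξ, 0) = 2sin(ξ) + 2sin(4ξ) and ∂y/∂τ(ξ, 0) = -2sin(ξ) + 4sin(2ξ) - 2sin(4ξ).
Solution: Substitute y = exp(-τ)u, i.e. u = exp(τ)y.
By the product rule, y_τ = exp(-τ)(u_τ - u), y_ττ = exp(-τ)(u_ττ - 2u_τ + u), y_ξξ = exp(-τ)u_ξξ.
Substituting into the PDE and dividing by exp(-τ): u_ττ - 2u_τ + u = 4u_ξξ - 2(u_τ - u) - u.
The lower-order terms cancel, leaving the standard wave equation u_ττ = 4u_ξξ.
Initial data for u: u(ξ,0) = y(ξ,0) = 2sin(ξ) + 2sin(4ξ); u_τ(ξ,0) = y_τ(ξ,0) + y(ξ,0) = 4sin(2ξ). The boundary conditions carry over: u(0,τ) = u(π,τ) = 0.
Solve for u:
  Using separation of variables u = X(ξ)T(τ):
  Eigenfunctions: sin(nξ), n = 1, 2, 3, ...
  General solution: u(ξ, τ) = Σ [A_n cos(2n τ) + B_n sin(2n τ)] sin(nξ)
  From u(ξ,0) = 2sin(ξ) + 2sin(4ξ): A_1=2, A_4=2. From u_τ(ξ,0) = 4sin(2ξ), using u_τ(ξ,0) = Σ ω_n B_n sin(nξ) with ω_n = 2n: B_2 = 4/4 = 1.
Hence u(ξ,τ) = 2sin(ξ)cos(2τ) + sin(2ξ)sin(4τ) + 2sin(4ξ)cos(8τ).
Transform back: y(ξ,τ) = exp(-τ)u(ξ,τ).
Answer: y(ξ, τ) = 2exp(-τ)sin(ξ)cos(2τ) + exp(-τ)sin(2ξ)sin(4τ) + 2exp(-τ)sin(4ξ)cos(8τ)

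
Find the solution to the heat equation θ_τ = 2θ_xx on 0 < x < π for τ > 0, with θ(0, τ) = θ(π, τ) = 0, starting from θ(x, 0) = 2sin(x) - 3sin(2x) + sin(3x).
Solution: Separating variables: θ = Σ c_n exp(-2n²τ) sin(nx). From θ(x,0) = 2sin(x) - 3sin(2x) + sin(3x): c_1=2, c_2=-3, c_3=1.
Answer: θ(x, τ) = 2exp(-2τ)sin(x) - 3exp(-8τ)sin(2x) + exp(-18τ)sin(3x)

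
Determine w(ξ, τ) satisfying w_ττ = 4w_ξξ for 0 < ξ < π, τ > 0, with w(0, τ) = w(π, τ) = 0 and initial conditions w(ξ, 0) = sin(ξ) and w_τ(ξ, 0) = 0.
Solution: Using separation of variables w = X(ξ)T(τ):
Eigenfunctions: sin(nξ), n = 1, 2, 3, ...
General solution: w(ξ, τ) = Σ [A_n cos(2n τ) + B_n sin(2n τ)] sin(nξ)
From w(ξ,0) = sin(ξ): A_1=1. From w_τ(ξ,0) = 0: all B_n = 0.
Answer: w(ξ, τ) = sin(ξ)cos(2τ)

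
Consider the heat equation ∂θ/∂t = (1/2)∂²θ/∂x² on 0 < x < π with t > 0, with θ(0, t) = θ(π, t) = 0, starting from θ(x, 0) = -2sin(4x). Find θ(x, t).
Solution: Separating variables: θ = Σ c_n exp(-n²t/2) sin(nx). From θ(x,0) = -2sin(4x): c_4=-2.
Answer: θ(x, t) = -2exp(-8t)sin(4x)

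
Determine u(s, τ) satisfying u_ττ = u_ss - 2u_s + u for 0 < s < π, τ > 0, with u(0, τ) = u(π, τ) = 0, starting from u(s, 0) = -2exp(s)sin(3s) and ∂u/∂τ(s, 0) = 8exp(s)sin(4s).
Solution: Substitute u = exp(s)w.
Then u_s = exp(s)(w_s + w), u_ss = exp(s)(w_ss + 2w_s + w), u_ττ = exp(s)w_ττ; substituting and dividing by exp(s), the lower-order terms cancel: w_ττ = w_ss (standard wave equation).
Data for w: w(s,0) = exp(-s)u(s,0) = -2sin(3s); w_τ(s,0) = exp(-s)u_τ(s,0) = 8sin(4s). The boundary conditions carry over: w(0,τ) = w(π,τ) = 0.
Separating variables: w = Σ [A_n cos(ω_n τ) + B_n sin(ω_n τ)] sin(ns), ω_n = n. From ICs (B_n = velocity coefficient / ω_n): A_3=-2, B_4=2.
So w(s,τ) = -2sin(3s)cos(3τ) + 2sin(4s)sin(4τ), and u(s,τ) = exp(s)w(s,τ).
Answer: u(s, τ) = -2exp(s)sin(3s)cos(3τ) + 2exp(s)sin(4s)sin(4τ)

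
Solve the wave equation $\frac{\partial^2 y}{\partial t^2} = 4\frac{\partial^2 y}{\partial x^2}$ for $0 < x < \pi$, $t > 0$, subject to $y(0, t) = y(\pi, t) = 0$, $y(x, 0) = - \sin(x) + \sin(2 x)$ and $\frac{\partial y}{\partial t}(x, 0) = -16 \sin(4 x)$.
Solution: Separating variables: $y = \sum [A_n \cos(\omega_n t) + B_n \sin(\omega_n t)] \sin(nx)$, $\omega_n = 2n$. From ICs ($B_n$ = velocity coefficient / $\omega_n$): $A_1=-1, A_2=1, B_4=-2$.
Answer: $y(x, t) = -2 \sin(8 t) \sin(4 x) -  \sin(x) \cos(2 t) + \sin(2 x) \cos(4 t)$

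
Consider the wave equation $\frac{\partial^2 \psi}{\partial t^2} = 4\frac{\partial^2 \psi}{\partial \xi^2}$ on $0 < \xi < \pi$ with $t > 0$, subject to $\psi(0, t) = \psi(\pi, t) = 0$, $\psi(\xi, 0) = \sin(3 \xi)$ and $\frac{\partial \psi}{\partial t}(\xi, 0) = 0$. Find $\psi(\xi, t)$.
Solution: Separating variables: $\psi = \sum [A_n \cos(\omega_n t) + B_n \sin(\omega_n t)] \sin(n\xi)$, $\omega_n = 2n$. From ICs: $A_3=1$.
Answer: $\psi(\xi, t) = \sin(3 \xi) \cos(6 t)$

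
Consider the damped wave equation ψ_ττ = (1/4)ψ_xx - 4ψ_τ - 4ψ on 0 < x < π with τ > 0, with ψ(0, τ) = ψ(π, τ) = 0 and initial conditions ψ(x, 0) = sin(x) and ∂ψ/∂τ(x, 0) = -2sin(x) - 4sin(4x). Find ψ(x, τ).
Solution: Substitute ψ = exp(-2τ)u.
Then ψ_τ = exp(-2τ)(u_τ - 2u), ψ_ττ = exp(-2τ)(u_ττ - 4u_τ + 4u), ψ_xx = exp(-2τ)u_xx; substituting and dividing by exp(-2τ), the lower-order terms cancel: u_ττ = (1/4)u_xx (standard wave equation).
Data for u: u(x,0) = ψ(x,0) = sin(x); u_τ(x,0) = ψ_τ(x,0) + 2ψ(x,0) = -4sin(4x). The boundary conditions carry over: u(0,τ) = u(π,τ) = 0.
Separating variables: u = Σ [A_n cos(ω_n τ) + B_n sin(ω_n τ)] sin(nx), ω_n = n/2. From ICs (B_n = velocity coefficient / ω_n): A_1=1, B_4=-2.
So u(x,τ) = sin(x)cos(τ/2) - 2sin(4x)sin(2τ), and ψ(x,τ) = exp(-2τ)u(x,τ).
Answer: ψ(x, τ) = exp(-2τ)sin(x)cos(τ/2) - 2exp(-2τ)sin(4x)sin(2τ)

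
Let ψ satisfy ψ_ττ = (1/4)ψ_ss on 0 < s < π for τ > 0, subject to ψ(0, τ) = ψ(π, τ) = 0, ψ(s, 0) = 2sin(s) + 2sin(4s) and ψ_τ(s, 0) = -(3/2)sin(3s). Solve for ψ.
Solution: Using separation of variables ψ = X(s)T(τ):
Eigenfunctions: sin(ns), n = 1, 2, 3, ...
General solution: ψ(s, τ) = Σ [A_n cos(n τ/2) + B_n sin(n τ/2)] sin(ns)
From ψ(s,0) = 2sin(s) + 2sin(4s): A_1=2, A_4=2. From ψ_τ(s,0) = -(3/2)sin(3s), using ψ_τ(s,0) = Σ ω_n B_n sin(ns) with ω_n = n/2: B_3 = (-3/2)/(3/2) = -1.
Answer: ψ(s, τ) = 2sin(s)cos(τ/2) - sin(3s)sin(3τ/2) + 2sin(4s)cos(2τ)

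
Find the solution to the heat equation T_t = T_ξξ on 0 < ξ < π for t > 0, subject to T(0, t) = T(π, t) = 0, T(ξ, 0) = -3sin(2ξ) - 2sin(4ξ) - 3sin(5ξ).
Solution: Using separation of variables T = X(ξ)G(t):
Eigenfunctions: sin(nξ), n = 1, 2, 3, ...
General solution: T(ξ, t) = Σ c_n sin(nξ) exp(-n² t)
Matching T(ξ,0) = -3sin(2ξ) - 2sin(4ξ) - 3sin(5ξ) term by term: c_2=-3, c_4=-2, c_5=-3.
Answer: T(ξ, t) = -3exp(-4t)sin(2ξ) - 2exp(-16t)sin(4ξ) - 3exp(-25t)sin(5ξ)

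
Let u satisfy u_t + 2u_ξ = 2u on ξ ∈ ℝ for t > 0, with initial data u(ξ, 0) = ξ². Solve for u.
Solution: Substitute u = exp(2t)w.
Then u_t = exp(2t)(w_t + 2w), u_ξ = exp(2t)w_ξ; substituting and dividing by exp(2t), the lower-order terms cancel: w_t + 2w_ξ = 0 (standard advection equation).
Data for w: w(ξ,0) = u(ξ,0) = ξ².
By characteristics (dξ/dt = 2), w(ξ,t) = f(ξ - 2t) with f = w(·, 0).
So w(ξ,t) = 4t² - 4tξ + ξ², and u(ξ,t) = exp(2t)w(ξ,t).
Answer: u(ξ, t) = 4t²exp(2t) - 4tξexp(2t) + ξ²exp(2t)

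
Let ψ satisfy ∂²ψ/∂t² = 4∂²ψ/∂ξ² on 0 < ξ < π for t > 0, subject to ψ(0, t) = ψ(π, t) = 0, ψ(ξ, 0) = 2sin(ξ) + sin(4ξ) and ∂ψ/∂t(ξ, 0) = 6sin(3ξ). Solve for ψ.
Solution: Separating variables: ψ = Σ [A_n cos(ω_n t) + B_n sin(ω_n t)] sin(nξ), ω_n = 2n. From ICs (B_n = velocity coefficient / ω_n): A_1=2, A_4=1, B_3=1.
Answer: ψ(ξ, t) = sin(6t)sin(3ξ) + 2sin(ξ)cos(2t) + sin(4ξ)cos(8t)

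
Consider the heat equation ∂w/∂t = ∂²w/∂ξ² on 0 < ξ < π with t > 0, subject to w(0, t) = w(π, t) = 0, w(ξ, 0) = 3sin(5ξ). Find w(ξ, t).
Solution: Separating variables: w = Σ c_n exp(-n²t) sin(nξ). From w(ξ,0) = 3sin(5ξ): c_5=3.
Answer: w(ξ, t) = 3exp(-25t)sin(5ξ)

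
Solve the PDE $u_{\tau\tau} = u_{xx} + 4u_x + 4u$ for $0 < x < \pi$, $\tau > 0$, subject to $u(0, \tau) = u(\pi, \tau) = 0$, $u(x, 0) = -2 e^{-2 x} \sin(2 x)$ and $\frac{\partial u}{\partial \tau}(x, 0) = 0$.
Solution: Substitute $u = e^{-2x}w$.
Then $u_x = e^{-2x}(w_x - 2w)$, $u_{xx} = e^{-2x}(w_{xx} - 4w_x + 4w)$, $u_{\tau\tau} = e^{-2x}w_{\tau\tau}$; substituting and dividing by $e^{-2x}$, the lower-order terms cancel: $w_{\tau\tau} = w_{xx}$ (standard wave equation).
Data for $w$: $w(x,0) = e^{2x}u(x,0) = -2 \sin(2 x)$; $w_{\tau}(x,0) = e^{2x}u_{\tau}(x,0) = 0$. The boundary conditions carry over: $w(0,\tau) = w(\pi,\tau) = 0$.
Separating variables: $w = \sum [A_n \cos(\omega_n \tau) + B_n \sin(\omega_n \tau)] \sin(nx)$, $\omega_n = n$. From ICs: $A_2=-2$.
So $w(x,\tau) = -2 \sin(2 x) \cos(2 \tau)$, and $u(x,\tau) = e^{-2x}w(x,\tau)$.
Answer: $u(x, \tau) = -2 e^{-2 x} \sin(2 x) \cos(2 \tau)$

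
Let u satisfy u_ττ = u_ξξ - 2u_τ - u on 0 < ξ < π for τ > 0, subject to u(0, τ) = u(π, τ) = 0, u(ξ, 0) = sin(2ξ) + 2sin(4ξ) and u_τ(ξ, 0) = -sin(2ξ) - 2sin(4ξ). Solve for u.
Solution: Substitute u = exp(-τ)w, i.e. w = exp(τ)u.
By the product rule, u_τ = exp(-τ)(w_τ - w), u_ττ = exp(-τ)(w_ττ - 2w_τ + w), u_ξξ = exp(-τ)w_ξξ.
Substituting into the PDE and dividing by exp(-τ): w_ττ - 2w_τ + w = w_ξξ - 2(w_τ - w) - w.
The lower-order terms cancel, leaving the standard wave equation w_ττ = w_ξξ.
Initial data for w: w(ξ,0) = u(ξ,0) = sin(2ξ) + 2sin(4ξ); w_τ(ξ,0) = u_τ(ξ,0) + u(ξ,0) = 0. The boundary conditions carry over: w(0,τ) = w(π,τ) = 0.
Solve for w:
  Using separation of variables w = X(ξ)T(τ):
  Eigenfunctions: sin(nξ), n = 1, 2, 3, ...
  General solution: w(ξ, τ) = Σ [A_n cos(n τ) + B_n sin(n τ)] sin(nξ)
  From w(ξ,0) = sin(2ξ) + 2sin(4ξ): A_2=1, A_4=2. From w_τ(ξ,0) = 0: all B_n = 0.
Hence w(ξ,τ) = sin(2ξ)cos(2τ) + 2sin(4ξ)cos(4τ).
Transform back: u(ξ,τ) = exp(-τ)w(ξ,τ).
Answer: u(ξ, τ) = exp(-τ)sin(2ξ)cos(2τ) + 2exp(-τ)sin(4ξ)cos(4τ)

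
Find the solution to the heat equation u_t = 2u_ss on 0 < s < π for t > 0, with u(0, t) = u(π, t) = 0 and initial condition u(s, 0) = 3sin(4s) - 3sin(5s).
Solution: Using separation of variables u = X(s)T(t):
Eigenfunctions: sin(ns), n = 1, 2, 3, ...
General solution: u(s, t) = Σ c_n sin(ns) exp(-2n² t)
Matching u(s,0) = 3sin(4s) - 3sin(5s) term by term: c_4=3, c_5=-3.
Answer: u(s, t) = 3exp(-32t)sin(4s) - 3exp(-50t)sin(5s)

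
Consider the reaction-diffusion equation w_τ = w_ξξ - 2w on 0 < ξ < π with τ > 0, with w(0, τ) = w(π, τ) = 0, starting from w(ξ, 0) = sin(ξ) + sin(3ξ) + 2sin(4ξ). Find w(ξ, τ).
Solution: Substitute w = exp(-2τ)u.
Then w_τ = exp(-2τ)(u_τ - 2u), w_ξξ = exp(-2τ)u_ξξ; substituting and dividing by exp(-2τ), the lower-order terms cancel: u_τ = u_ξξ (standard heat equation).
Data for u: u(ξ,0) = w(ξ,0) = sin(ξ) + sin(3ξ) + 2sin(4ξ). The boundary conditions carry over: u(0,τ) = u(π,τ) = 0.
Separating variables: u = Σ c_n exp(-n²τ) sin(nξ). From u(ξ,0) = sin(ξ) + sin(3ξ) + 2sin(4ξ): c_1=1, c_3=1, c_4=2.
So u(ξ,τ) = exp(-τ)sin(ξ) + exp(-9τ)sin(3ξ) + 2exp(-16τ)sin(4ξ), and w(ξ,τ) = exp(-2τ)u(ξ,τ).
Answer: w(ξ, τ) = exp(-3τ)sin(ξ) + exp(-11τ)sin(3ξ) + 2exp(-18τ)sin(4ξ)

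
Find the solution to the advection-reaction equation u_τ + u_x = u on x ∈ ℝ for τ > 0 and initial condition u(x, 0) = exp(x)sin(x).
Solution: Substitute u = exp(x)w.
Then u_x = exp(x)(w_x + w), u_τ = exp(x)w_τ; substituting and dividing by exp(x), the lower-order terms cancel: w_τ + w_x = 0 (standard advection equation).
Data for w: w(x,0) = exp(-x)u(x,0) = sin(x).
By characteristics (dx/dτ = 1), w(x,τ) = f(x - τ) with f = w(·, 0).
So w(x,τ) = sin(x - τ), and u(x,τ) = exp(x)w(x,τ).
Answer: u(x, τ) = exp(x)sin(x - τ)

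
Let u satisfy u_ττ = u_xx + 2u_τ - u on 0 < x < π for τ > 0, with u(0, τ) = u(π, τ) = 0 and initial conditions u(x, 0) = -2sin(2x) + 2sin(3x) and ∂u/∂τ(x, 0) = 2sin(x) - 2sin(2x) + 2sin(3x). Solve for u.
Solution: Substitute u = exp(τ)w, i.e. w = exp(-τ)u.
By the product rule, u_τ = exp(τ)(w_τ + w), u_ττ = exp(τ)(w_ττ + 2w_τ + w), u_xx = exp(τ)w_xx.
Substituting into the PDE and dividing by exp(τ): w_ττ + 2w_τ + w = w_xx + 2(w_τ + w) - w.
The lower-order terms cancel, leaving the standard wave equation w_ττ = w_xx.
Initial data for w: w(x,0) = u(x,0) = -2sin(2x) + 2sin(3x); w_τ(x,0) = u_τ(x,0) - u(x,0) = 2sin(x). The boundary conditions carry over: w(0,τ) = w(π,τ) = 0.
Solve for w:
  Using separation of variables w = X(x)T(τ):
  Eigenfunctions: sin(nx), n = 1, 2, 3, ...
  General solution: w(x, τ) = Σ [A_n cos(n τ) + B_n sin(n τ)] sin(nx)
  From w(x,0) = -2sin(2x) + 2sin(3x): A_2=-2, A_3=2. From w_τ(x,0) = 2sin(x), using w_τ(x,0) = Σ ω_n B_n sin(nx) with ω_n = n: B_1 = 2/1 = 2.
Hence w(x,τ) = 2sin(x)sin(τ) - 2sin(2x)cos(2τ) + 2sin(3x)cos(3τ).
Transform back: u(x,τ) = exp(τ)w(x,τ).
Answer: u(x, τ) = 2exp(τ)sin(x)sin(τ) - 2exp(τ)sin(2x)cos(2τ) + 2exp(τ)sin(3x)cos(3τ)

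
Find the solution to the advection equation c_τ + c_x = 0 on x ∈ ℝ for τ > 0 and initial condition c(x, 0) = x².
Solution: By method of characteristics (waves move right with speed 1):
Along characteristics x - τ = const, c is constant, so c(x,τ) = f(x - τ) with f = c(·, 0).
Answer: c(x, τ) = x² - 2xτ + τ²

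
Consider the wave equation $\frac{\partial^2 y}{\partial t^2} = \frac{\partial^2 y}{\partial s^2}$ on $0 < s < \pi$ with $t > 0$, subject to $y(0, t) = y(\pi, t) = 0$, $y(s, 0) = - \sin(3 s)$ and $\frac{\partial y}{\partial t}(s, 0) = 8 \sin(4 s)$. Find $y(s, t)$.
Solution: Using separation of variables $y = X(s)T(t)$:
Eigenfunctions: $\sin(ns)$, $n = 1, 2, 3, \ldots$
General solution: $y(s, t) = \sum [A_n \cos(n t) + B_n \sin(n t)] \sin(ns)$
From $y(s,0) = - \sin(3 s)$: $A_3=-1$. From $y_t(s,0) = 8 \sin(4 s)$, using $y_t(s,0) = \sum \omega_n B_n \sin(ns)$ with $\omega_n = n$: $B_4 = 8/4 = 2$.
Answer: $y(s, t) = - \sin(3 s) \cos(3 t) + 2 \sin(4 s) \sin(4 t)$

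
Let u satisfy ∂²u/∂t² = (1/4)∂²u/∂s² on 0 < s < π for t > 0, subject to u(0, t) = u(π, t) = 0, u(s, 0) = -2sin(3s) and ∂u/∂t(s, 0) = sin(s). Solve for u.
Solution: Separating variables: u = Σ [A_n cos(ω_n t) + B_n sin(ω_n t)] sin(ns), ω_n = n/2. From ICs (B_n = velocity coefficient / ω_n): A_3=-2, B_1=2.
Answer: u(s, t) = 2sin(s)sin(t/2) - 2sin(3s)cos(3t/2)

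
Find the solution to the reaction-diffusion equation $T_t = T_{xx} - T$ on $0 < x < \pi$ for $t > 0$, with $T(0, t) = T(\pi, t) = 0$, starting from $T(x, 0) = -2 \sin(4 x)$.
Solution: Substitute $T = e^{-t}u$, i.e. $u = e^{t}T$.
By the product rule, $T_t = e^{-t}(u_t - u)$, $T_{xx} = e^{-t}u_{xx}$.
Substituting into the PDE and dividing by $e^{-t}$: $u_t - u = u_{xx} - u$.
The lower-order terms cancel, leaving the standard heat equation $u_t = u_{xx}$.
Initial data for $u$: $u(x,0) = T(x,0) = -2 \sin(4 x)$. The boundary conditions carry over: $u(0,t) = u(\pi,t) = 0$.
Solve for $u$:
  Using separation of variables $u = X(x)G(t)$:
  Eigenfunctions: $\sin(nx)$, $n = 1, 2, 3, \ldots$
  General solution: $u(x, t) = \sum c_n \sin(nx) e^{-n^2 t}$
  Matching $u(x,0) = -2 \sin(4 x)$ term by term: $c_4=-2$.
Hence $u(x,t) = -2 e^{-16 t} \sin(4 x)$.
Transform back: $T(x,t) = e^{-t}u(x,t)$.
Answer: $T(x, t) = -2 e^{-17 t} \sin(4 x)$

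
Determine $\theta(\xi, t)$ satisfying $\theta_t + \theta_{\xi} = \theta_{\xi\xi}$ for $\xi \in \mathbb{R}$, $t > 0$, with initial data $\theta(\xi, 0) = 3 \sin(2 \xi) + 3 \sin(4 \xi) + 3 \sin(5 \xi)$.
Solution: Moving frame: $\eta = \xi - t$, $\sigma = t$, $\theta = u(\eta,\sigma)$, so $\theta_t = u_{\sigma} - u_{\eta}$ and $\theta_{\xi\xi} = u_{\eta\eta}$.
Hence $\theta_t + \theta_{\xi} = u_{\sigma}$ and the PDE becomes the heat equation $u_{\sigma} = u_{\eta\eta}$ on $\eta \in \mathbb{R}$.
Initial data: $u(\eta,0) = \theta(\eta,0) = 3 \sin(2 \eta) + 3 \sin(4 \eta) + 3 \sin(5 \eta)$. Each mode $\sin(n\eta)$ decays as $e^{-n^2\sigma}$ on $\mathbb{R}$, so $u(\eta,\sigma) = \sum c_n e^{-n^2\sigma} \sin(n\eta)$ with $c_2=3, c_4=3, c_5=3$: $u(\eta,\sigma) = 3 e^{-4 \sigma} \sin(2 \eta) + 3 e^{-16 \sigma} \sin(4 \eta) + 3 e^{-25 \sigma} \sin(5 \eta)$.
Substituting back: $\theta(\xi,t) = u(\xi - t, t)$.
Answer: $\theta(\xi, t) = 3 e^{-4 t} \sin(2 \xi - 2 t) + 3 e^{-16 t} \sin(4 \xi - 4 t) + 3 e^{-25 t} \sin(5 \xi - 5 t)$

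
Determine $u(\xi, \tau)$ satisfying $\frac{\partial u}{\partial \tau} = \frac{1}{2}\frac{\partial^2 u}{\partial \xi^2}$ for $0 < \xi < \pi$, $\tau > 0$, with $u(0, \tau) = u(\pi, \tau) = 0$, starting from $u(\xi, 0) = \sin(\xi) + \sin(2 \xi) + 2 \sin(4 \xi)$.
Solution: Using separation of variables $u = X(\xi)T(\tau)$:
Eigenfunctions: $\sin(n\xi)$, $n = 1, 2, 3, \ldots$
General solution: $u(\xi, \tau) = \sum c_n \sin(n\xi) e^{-n^2 \tau/2}$
Matching $u(\xi,0) = \sin(\xi) + \sin(2 \xi) + 2 \sin(4 \xi)$ term by term: $c_1=1, c_2=1, c_4=2$.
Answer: $u(\xi, \tau) = e^{-2 \tau} \sin(2 \xi) + 2 e^{-8 \tau} \sin(4 \xi) + e^{-\tau/2} \sin(\xi)$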